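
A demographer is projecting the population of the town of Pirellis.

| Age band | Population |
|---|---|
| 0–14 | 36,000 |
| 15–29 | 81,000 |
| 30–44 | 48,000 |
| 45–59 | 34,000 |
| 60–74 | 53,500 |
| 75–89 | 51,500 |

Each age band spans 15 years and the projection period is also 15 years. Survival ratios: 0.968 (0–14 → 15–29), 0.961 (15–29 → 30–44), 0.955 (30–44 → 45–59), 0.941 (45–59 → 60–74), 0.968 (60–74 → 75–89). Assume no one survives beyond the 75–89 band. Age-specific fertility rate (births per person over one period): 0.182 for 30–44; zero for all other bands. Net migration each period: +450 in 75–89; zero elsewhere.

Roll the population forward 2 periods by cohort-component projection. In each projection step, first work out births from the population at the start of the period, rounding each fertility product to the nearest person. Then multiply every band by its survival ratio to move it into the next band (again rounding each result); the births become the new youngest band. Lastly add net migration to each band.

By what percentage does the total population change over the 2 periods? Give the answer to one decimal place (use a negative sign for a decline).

-32.6

Numbering the groups 1..6 from youngest to oldest:
Period 1:
Births: 48000 × 0.182 = 8736
Group 2: 36000 × 0.968 = 34848
Group 3: 81000 × 0.961 = 77841
Group 4: 48000 × 0.955 = 45840
Group 5: 34000 × 0.941 = 31994
Group 6: 53500 × 0.968 = 51788
Net migration: Group 6 + 450 → 52238
End of period: [8736, 34848, 77841, 45840, 31994, 52238]
Period 2:
Births: 77841 × 0.182 = 14167
Group 2: 8736 × 0.968 = 8456
Group 3: 34848 × 0.961 = 33489
Group 4: 77841 × 0.955 = 74338
Group 5: 45840 × 0.941 = 43135
Group 6: 31994 × 0.968 = 30970
Net migration: Group 6 + 450 → 31420
End of period: [14167, 8456, 33489, 74338, 43135, 31420]
Total: 304000 → 205005; change = -98995; percentage change = -32.6%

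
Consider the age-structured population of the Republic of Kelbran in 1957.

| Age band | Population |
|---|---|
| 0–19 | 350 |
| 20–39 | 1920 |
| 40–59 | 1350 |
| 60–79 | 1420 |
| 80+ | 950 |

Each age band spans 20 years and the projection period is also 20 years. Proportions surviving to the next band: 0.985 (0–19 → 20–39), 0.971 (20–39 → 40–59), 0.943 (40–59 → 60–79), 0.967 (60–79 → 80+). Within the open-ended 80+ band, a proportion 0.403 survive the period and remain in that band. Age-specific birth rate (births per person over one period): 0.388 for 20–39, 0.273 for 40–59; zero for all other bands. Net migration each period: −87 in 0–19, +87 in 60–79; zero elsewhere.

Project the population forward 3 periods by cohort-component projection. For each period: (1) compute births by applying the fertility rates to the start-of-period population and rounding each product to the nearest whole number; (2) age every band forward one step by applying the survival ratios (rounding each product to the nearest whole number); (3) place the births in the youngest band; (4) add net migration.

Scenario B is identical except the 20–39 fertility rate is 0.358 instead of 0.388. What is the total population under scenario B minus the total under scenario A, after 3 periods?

-118

Call the bands 1 to 5, youngest first.
[period 1]
Births: 1920 × 0.388 = 745 ; 1350 × 0.273 = 369 → 1114
Band 2: 350 × 0.985 = 345
Band 3: 1920 × 0.971 = 1864
Band 4: 1350 × 0.943 = 1273
Band 5: 1420 × 0.967 + 950 × 0.403 = 1373 + 383 = 1756
Net migration: Band 1 − 87 → 1027; Band 4 + 87 → 1360
End of period: [1027, 345, 1864, 1360, 1756]
[period 2]
Births: 345 × 0.388 = 134 ; 1864 × 0.273 = 509 → 643
Band 2: 1027 × 0.985 = 1012
Band 3: 345 × 0.971 = 335
Band 4: 1864 × 0.943 = 1758
Band 5: 1360 × 0.967 + 1756 × 0.403 = 1315 + 708 = 2023
Net migration: Band 1 − 87 → 556; Band 4 + 87 → 1845
End of period: [556, 1012, 335, 1845, 2023]
[period 3]
Births: 1012 × 0.388 = 393 ; 335 × 0.273 = 91 → 484
Band 2: 556 × 0.985 = 548
Band 3: 1012 × 0.971 = 983
Band 4: 335 × 0.943 = 316
Band 5: 1845 × 0.967 + 2023 × 0.403 = 1784 + 815 = 2599
Net migration: Band 1 − 87 → 397; Band 4 + 87 → 403
End of period: [397, 548, 983, 403, 2599]
Scenario A total after 3 periods: 4930
Scenario B projection —
[period 1]
Births: 1920 × 0.358 = 687 ; 1350 × 0.273 = 369 → 1056
Band 2: 350 × 0.985 = 345
Band 3: 1920 × 0.971 = 1864
Band 4: 1350 × 0.943 = 1273
Band 5: 1420 × 0.967 + 950 × 0.403 = 1373 + 383 = 1756
Net migration: Band 1 − 87 → 969; Band 4 + 87 → 1360
End of period: [969, 345, 1864, 1360, 1756]
[period 2]
Births: 345 × 0.358 = 124 ; 1864 × 0.273 = 509 → 633
Band 2: 969 × 0.985 = 954
Band 3: 345 × 0.971 = 335
Band 4: 1864 × 0.943 = 1758
Band 5: 1360 × 0.967 + 1756 × 0.403 = 1315 + 708 = 2023
Net migration: Band 1 − 87 → 546; Band 4 + 87 → 1845
End of period: [546, 954, 335, 1845, 2023]
[period 3]
Births: 954 × 0.358 = 342 ; 335 × 0.273 = 91 → 433
Band 2: 546 × 0.985 = 538
Band 3: 954 × 0.971 = 926
Band 4: 335 × 0.943 = 316
Band 5: 1845 × 0.967 + 2023 × 0.403 = 1784 + 815 = 2599
Net migration: Band 1 − 87 → 346; Band 4 + 87 → 403
End of period: [346, 538, 926, 403, 2599]
Scenario B total after 3 periods: 4812
Difference B − A = 4812 − 4930 = -118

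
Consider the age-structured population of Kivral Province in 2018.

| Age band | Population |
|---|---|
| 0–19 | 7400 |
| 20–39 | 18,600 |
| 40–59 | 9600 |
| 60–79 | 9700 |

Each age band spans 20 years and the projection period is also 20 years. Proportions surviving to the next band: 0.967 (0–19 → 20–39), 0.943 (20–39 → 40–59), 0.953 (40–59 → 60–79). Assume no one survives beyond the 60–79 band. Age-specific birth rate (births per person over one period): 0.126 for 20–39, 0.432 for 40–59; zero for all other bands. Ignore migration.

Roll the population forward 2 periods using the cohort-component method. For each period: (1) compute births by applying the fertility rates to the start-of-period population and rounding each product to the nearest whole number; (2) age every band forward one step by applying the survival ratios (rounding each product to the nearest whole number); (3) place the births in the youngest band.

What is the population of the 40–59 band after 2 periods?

— Period 1 —
Births: 18600 * 0.126 = 2344, 9600 * 0.432 = 4147 — total 6491
20–39: 7400 * 0.967 = 7156
40–59: 18600 * 0.943 = 17540
60–79: 9600 * 0.953 = 9149
Giving 6491 / 7156 / 17540 / 9149.
— Period 2 —
Births: 7156 * 0.126 = 902, 17540 * 0.432 = 7577 — total 8479
20–39: 6491 * 0.967 = 6277
40–59: 7156 * 0.943 = 6748
60–79: 17540 * 0.953 = 16716
Giving 8479 / 6277 / 6748 / 16716.

6748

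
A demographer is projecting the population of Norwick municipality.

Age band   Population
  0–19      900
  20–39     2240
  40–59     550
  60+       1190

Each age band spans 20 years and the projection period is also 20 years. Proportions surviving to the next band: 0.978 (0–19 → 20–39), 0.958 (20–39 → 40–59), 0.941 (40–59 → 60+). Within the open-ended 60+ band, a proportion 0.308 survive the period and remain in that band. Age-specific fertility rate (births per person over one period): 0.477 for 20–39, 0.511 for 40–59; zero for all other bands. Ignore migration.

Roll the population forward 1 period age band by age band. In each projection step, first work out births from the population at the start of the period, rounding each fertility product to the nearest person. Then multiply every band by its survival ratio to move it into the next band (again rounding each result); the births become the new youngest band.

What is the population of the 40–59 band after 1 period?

2146

Let band 1 be 0–19 through band 4 = 60+.
— Period 1 —
Births: 2240 × 0.477 = 1068, 550 × 0.511 = 281 → 1349
Band 2: 900 × 0.978 = 880
Band 3: 2240 × 0.958 = 2146
Band 4: 550 × 0.941 + 1190 × 0.308 = 518 + 367 = 885
Population now: 0–19=1349, 20–39=880, 40–59=2146, 60+=885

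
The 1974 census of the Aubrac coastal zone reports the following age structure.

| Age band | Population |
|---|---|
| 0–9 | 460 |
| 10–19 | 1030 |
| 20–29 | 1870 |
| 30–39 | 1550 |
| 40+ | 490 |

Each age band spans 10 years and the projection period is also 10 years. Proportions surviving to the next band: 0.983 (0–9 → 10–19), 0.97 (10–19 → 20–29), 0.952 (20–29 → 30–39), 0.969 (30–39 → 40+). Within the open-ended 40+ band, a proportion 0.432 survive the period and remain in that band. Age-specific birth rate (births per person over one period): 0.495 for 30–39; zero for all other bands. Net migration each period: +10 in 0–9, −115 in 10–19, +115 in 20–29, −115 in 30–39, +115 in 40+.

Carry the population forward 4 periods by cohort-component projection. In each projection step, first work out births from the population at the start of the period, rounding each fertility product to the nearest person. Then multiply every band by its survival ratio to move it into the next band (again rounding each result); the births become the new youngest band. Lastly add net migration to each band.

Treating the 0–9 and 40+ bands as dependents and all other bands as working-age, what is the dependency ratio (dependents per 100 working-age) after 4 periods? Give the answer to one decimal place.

85.2

After projecting period 1:
Births: 1550 × 0.495 = 767
10–19: 460 × 0.983 = 452
20–29: 1030 × 0.97 = 999
30–39: 1870 × 0.952 = 1780
40+: 1550 × 0.969 + 490 × 0.432 = 1502 + 212 = 1714
Net migration: 0–9 + 10 → 777; 10–19 − 115 → 337; 20–29 + 115 → 1114; 30–39 − 115 → 1665; 40+ + 115 → 1829
Population now: 0–9=777, 10–19=337, 20–29=1114, 30–39=1665, 40+=1829
After projecting period 2:
Births: 1665 × 0.495 = 824
10–19: 777 × 0.983 = 764
20–29: 337 × 0.97 = 327
30–39: 1114 × 0.952 = 1061
40+: 1665 × 0.969 + 1829 × 0.432 = 1613 + 790 = 2403
Net migration: 0–9 + 10 → 834; 10–19 − 115 → 649; 20–29 + 115 → 442; 30–39 − 115 → 946; 40+ + 115 → 2518
Population now: 0–9=834, 10–19=649, 20–29=442, 30–39=946, 40+=2518
After projecting period 3:
Births: 946 × 0.495 = 468
10–19: 834 × 0.983 = 820
20–29: 649 × 0.97 = 630
30–39: 442 × 0.952 = 421
40+: 946 × 0.969 + 2518 × 0.432 = 917 + 1088 = 2005
Net migration: 0–9 + 10 → 478; 10–19 − 115 → 705; 20–29 + 115 → 745; 30–39 − 115 → 306; 40+ + 115 → 2120
Population now: 0–9=478, 10–19=705, 20–29=745, 30–39=306, 40+=2120
After projecting period 4:
Births: 306 × 0.495 = 151
10–19: 478 × 0.983 = 470
20–29: 705 × 0.97 = 684
30–39: 745 × 0.952 = 709
40+: 306 × 0.969 + 2120 × 0.432 = 297 + 916 = 1213
Net migration: 0–9 + 10 → 161; 10–19 − 115 → 355; 20–29 + 115 → 799; 30–39 − 115 → 594; 40+ + 115 → 1328
Population now: 0–9=161, 10–19=355, 20–29=799, 30–39=594, 40+=1328
Dependents (band 0–9 + band 40+) = 161 + 1328 = 1489; working-age = 1748; ratio = 1489/1748 × 100 = 85.2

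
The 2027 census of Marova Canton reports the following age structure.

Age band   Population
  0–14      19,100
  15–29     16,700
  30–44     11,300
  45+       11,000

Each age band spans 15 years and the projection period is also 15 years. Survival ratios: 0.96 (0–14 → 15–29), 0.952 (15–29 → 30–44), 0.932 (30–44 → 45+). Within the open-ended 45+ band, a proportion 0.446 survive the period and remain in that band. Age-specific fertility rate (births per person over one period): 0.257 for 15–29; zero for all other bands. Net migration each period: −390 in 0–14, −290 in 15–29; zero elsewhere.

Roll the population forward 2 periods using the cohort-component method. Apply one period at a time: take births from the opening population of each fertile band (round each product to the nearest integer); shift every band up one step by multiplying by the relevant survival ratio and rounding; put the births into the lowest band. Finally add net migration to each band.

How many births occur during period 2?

(Groups numbered youngest = 1 to oldest = 4.)
— Period 1 —
Births: 16700 × 0.257 = 4292
Group 2: 19100 × 0.96 = 18336
Group 3: 16700 × 0.952 = 15898
Group 4: 11300 × 0.932 + 11000 × 0.446 = 10532 + 4906 = 15438
Net migration: Group 1 − 390 → 3902; Group 2 − 290 → 18046
Giving 3902 / 18046 / 15898 / 15438.
— Period 2 —
Births: 18046 × 0.257 = 4638
Group 2: 3902 × 0.96 = 3746
Group 3: 18046 × 0.952 = 17180
Group 4: 15898 × 0.932 + 15438 × 0.446 = 14817 + 6885 = 21702
Net migration: Group 1 − 390 → 4248; Group 2 − 290 → 3456
Giving 4248 / 3456 / 17180 / 21702.

4638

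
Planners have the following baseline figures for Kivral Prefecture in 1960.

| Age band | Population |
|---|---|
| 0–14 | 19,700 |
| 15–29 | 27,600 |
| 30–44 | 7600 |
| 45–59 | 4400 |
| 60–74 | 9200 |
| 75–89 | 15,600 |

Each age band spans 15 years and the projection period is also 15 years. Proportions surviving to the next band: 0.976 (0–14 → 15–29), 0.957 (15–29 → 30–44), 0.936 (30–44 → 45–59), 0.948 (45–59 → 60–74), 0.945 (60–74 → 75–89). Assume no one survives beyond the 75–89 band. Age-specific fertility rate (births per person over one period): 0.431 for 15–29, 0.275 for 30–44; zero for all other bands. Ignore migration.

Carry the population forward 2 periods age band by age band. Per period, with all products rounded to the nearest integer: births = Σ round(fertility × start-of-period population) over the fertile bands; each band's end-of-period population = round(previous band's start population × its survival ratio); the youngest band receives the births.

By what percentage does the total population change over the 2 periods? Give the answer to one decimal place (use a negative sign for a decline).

-1.3

Numbering the bands 1..6 from youngest to oldest:
— Period 1 —
Births: 27600 × 0.431 = 11896  |  7600 × 0.275 = 2090 — total 13986
Band 2: 19700 × 0.976 = 19227
Band 3: 27600 × 0.957 = 26413
Band 4: 7600 × 0.936 = 7114
Band 5: 4400 × 0.948 = 4171
Band 6: 9200 × 0.945 = 8694
Giving 13986 / 19227 / 26413 / 7114 / 4171 / 8694.
— Period 2 —
Births: 19227 × 0.431 = 8287  |  26413 × 0.275 = 7264 — total 15551
Band 2: 13986 × 0.976 = 13650
Band 3: 19227 × 0.957 = 18400
Band 4: 26413 × 0.936 = 24723
Band 5: 7114 × 0.948 = 6744
Band 6: 4171 × 0.945 = 3942
Giving 15551 / 13650 / 18400 / 24723 / 6744 / 3942.
Total: 84100 → 83010; change = -1090; percentage change = -1.3%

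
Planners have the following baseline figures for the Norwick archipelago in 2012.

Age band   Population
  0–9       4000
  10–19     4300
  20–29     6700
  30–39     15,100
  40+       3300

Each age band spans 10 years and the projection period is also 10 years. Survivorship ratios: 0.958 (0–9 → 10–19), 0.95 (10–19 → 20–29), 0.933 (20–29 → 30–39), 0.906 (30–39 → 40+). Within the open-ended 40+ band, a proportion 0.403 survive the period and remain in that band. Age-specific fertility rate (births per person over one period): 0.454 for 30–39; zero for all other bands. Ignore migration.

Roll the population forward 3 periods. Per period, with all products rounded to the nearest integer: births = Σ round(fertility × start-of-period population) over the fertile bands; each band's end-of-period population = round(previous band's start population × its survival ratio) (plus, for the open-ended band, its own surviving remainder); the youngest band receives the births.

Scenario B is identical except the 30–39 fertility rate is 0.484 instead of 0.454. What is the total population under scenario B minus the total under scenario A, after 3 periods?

Let band 1 be 0–9 through band 5 = 40+.
Period 1:
Births: 15100 × 0.454 = 6855
Band 2: 4000 × 0.958 = 3832
Band 3: 4300 × 0.95 = 4085
Band 4: 6700 × 0.933 = 6251
Band 5: 15100 × 0.906 + 3300 × 0.403 = 13681 + 1330 = 15011
Population now: 0–9=6855, 10–19=3832, 20–29=4085, 30–39=6251, 40+=15011
Period 2:
Births: 6251 × 0.454 = 2838
Band 2: 6855 × 0.958 = 6567
Band 3: 3832 × 0.95 = 3640
Band 4: 4085 × 0.933 = 3811
Band 5: 6251 × 0.906 + 15011 × 0.403 = 5663 + 6049 = 11712
Population now: 0–9=2838, 10–19=6567, 20–29=3640, 30–39=3811, 40+=11712
Period 3:
Births: 3811 × 0.454 = 1730
Band 2: 2838 × 0.958 = 2719
Band 3: 6567 × 0.95 = 6239
Band 4: 3640 × 0.933 = 3396
Band 5: 3811 × 0.906 + 11712 × 0.403 = 3453 + 4720 = 8173
Population now: 0–9=1730, 10–19=2719, 20–29=6239, 30–39=3396, 40+=8173
Scenario A total after 3 periods: 22257
Scenario B projection —
Period 1:
Births: 15100 × 0.484 = 7308
Band 2: 4000 × 0.958 = 3832
Band 3: 4300 × 0.95 = 4085
Band 4: 6700 × 0.933 = 6251
Band 5: 15100 × 0.906 + 3300 × 0.403 = 13681 + 1330 = 15011
Population now: 0–9=7308, 10–19=3832, 20–29=4085, 30–39=6251, 40+=15011
Period 2:
Births: 6251 × 0.484 = 3025
Band 2: 7308 × 0.958 = 7001
Band 3: 3832 × 0.95 = 3640
Band 4: 4085 × 0.933 = 3811
Band 5: 6251 × 0.906 + 15011 × 0.403 = 5663 + 6049 = 11712
Population now: 0–9=3025, 10–19=7001, 20–29=3640, 30–39=3811, 40+=11712
Period 3:
Births: 3811 × 0.484 = 1845
Band 2: 3025 × 0.958 = 2898
Band 3: 7001 × 0.95 = 6651
Band 4: 3640 × 0.933 = 3396
Band 5: 3811 × 0.906 + 11712 × 0.403 = 3453 + 4720 = 8173
Population now: 0–9=1845, 10–19=2898, 20–29=6651, 30–39=3396, 40+=8173
Scenario B total after 3 periods: 22963
Difference B − A = 22963 − 22257 = 706

706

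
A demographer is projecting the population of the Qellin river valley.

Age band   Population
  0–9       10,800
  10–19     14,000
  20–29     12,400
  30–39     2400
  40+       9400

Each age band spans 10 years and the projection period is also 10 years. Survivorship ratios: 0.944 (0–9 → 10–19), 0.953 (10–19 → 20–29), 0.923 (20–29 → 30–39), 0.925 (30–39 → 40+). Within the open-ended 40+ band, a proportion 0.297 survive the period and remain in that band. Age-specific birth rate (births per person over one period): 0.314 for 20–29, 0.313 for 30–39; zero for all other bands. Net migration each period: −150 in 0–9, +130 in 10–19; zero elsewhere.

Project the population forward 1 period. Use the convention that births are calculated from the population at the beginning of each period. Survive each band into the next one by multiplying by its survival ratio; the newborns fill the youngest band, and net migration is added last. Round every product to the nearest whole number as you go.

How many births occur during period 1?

Period 1:
Births: 12400 * 0.314 = 3894 ; 2400 * 0.313 = 751 → total 4645
10–19: 10800 * 0.944 = 10195
20–29: 14000 * 0.953 = 13342
30–39: 12400 * 0.923 = 11445
40+: 2400 * 0.925 + 9400 * 0.297 = 2220 + 2792 = 5012
Net migration: 0–9 − 150 → 4495; 10–19 + 130 → 10325
Population now: 0–9=4495, 10–19=10325, 20–29=13342, 30–39=11445, 40+=5012

4645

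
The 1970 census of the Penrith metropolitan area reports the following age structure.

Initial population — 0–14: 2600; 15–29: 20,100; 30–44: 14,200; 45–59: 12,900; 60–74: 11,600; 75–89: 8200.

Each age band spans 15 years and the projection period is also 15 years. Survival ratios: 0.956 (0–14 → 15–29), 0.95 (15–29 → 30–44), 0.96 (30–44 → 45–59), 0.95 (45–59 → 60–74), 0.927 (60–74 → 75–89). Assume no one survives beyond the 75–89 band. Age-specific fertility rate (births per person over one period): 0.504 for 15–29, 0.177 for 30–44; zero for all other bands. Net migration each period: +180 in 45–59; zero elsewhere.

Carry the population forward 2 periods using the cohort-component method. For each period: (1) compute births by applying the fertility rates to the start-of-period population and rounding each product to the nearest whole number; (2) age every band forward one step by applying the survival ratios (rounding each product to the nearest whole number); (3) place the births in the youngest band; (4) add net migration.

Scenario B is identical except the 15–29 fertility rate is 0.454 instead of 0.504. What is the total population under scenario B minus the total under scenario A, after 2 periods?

Numbering the groups 1..6 from youngest to oldest:
After projecting period 1:
Births: 20100 × 0.504 = 10130  |  14200 × 0.177 = 2513 → total 12643
Group 2: 2600 × 0.956 = 2486
Group 3: 20100 × 0.95 = 19095
Group 4: 14200 × 0.96 = 13632
Group 5: 12900 × 0.95 = 12255
Group 6: 11600 × 0.927 = 10753
Net migration: Group 4 + 180 → 13812
Population now: 0–14=12643, 15–29=2486, 30–44=19095, 45–59=13812, 60–74=12255, 75–89=10753
After projecting period 2:
Births: 2486 × 0.504 = 1253  |  19095 × 0.177 = 3380 → total 4633
Group 2: 12643 × 0.956 = 12087
Group 3: 2486 × 0.95 = 2362
Group 4: 19095 × 0.96 = 18331
Group 5: 13812 × 0.95 = 13121
Group 6: 12255 × 0.927 = 11360
Net migration: Group 4 + 180 → 18511
Population now: 0–14=4633, 15–29=12087, 30–44=2362, 45–59=18511, 60–74=13121, 75–89=11360
Scenario A total after 2 periods: 62074
Scenario B projection —
After projecting period 1:
Births: 20100 × 0.454 = 9125  |  14200 × 0.177 = 2513 → total 11638
Group 2: 2600 × 0.956 = 2486
Group 3: 20100 × 0.95 = 19095
Group 4: 14200 × 0.96 = 13632
Group 5: 12900 × 0.95 = 12255
Group 6: 11600 × 0.927 = 10753
Net migration: Group 4 + 180 → 13812
Population now: 0–14=11638, 15–29=2486, 30–44=19095, 45–59=13812, 60–74=12255, 75–89=10753
After projecting period 2:
Births: 2486 × 0.454 = 1129  |  19095 × 0.177 = 3380 → total 4509
Group 2: 11638 × 0.956 = 11126
Group 3: 2486 × 0.95 = 2362
Group 4: 19095 × 0.96 = 18331
Group 5: 13812 × 0.95 = 13121
Group 6: 12255 × 0.927 = 11360
Net migration: Group 4 + 180 → 18511
Population now: 0–14=4509, 15–29=11126, 30–44=2362, 45–59=18511, 60–74=13121, 75–89=11360
Scenario B total after 2 periods: 60989
Difference B − A = 60989 − 62074 = -1085

-1085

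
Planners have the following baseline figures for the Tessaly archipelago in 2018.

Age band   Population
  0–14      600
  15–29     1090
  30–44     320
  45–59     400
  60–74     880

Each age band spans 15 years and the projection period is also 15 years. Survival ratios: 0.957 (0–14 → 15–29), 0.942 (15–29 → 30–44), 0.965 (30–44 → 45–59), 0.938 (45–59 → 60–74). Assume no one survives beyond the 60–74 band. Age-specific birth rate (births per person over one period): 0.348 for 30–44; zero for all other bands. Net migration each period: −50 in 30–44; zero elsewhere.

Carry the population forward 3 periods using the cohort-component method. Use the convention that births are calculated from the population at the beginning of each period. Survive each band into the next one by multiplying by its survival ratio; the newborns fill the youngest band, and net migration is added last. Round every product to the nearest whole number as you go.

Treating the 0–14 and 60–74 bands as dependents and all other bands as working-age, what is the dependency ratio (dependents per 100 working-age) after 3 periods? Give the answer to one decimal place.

(Bands numbered youngest = 1 to oldest = 5.)
After projecting period 1:
Births: 320 × 0.348 = 111
Band 2: 600 × 0.957 = 574
Band 3: 1090 × 0.942 = 1027
Band 4: 320 × 0.965 = 309
Band 5: 400 × 0.938 = 375
Net migration: Band 3 − 50 → 977
→ [111, 574, 977, 309, 375]
After projecting period 2:
Births: 977 × 0.348 = 340
Band 2: 111 × 0.957 = 106
Band 3: 574 × 0.942 = 541
Band 4: 977 × 0.965 = 943
Band 5: 309 × 0.938 = 290
Net migration: Band 3 − 50 → 491
→ [340, 106, 491, 943, 290]
After projecting period 3:
Births: 491 × 0.348 = 171
Band 2: 340 × 0.957 = 325
Band 3: 106 × 0.942 = 100
Band 4: 491 × 0.965 = 474
Band 5: 943 × 0.938 = 885
Net migration: Band 3 − 50 → 50
→ [171, 325, 50, 474, 885]
Dependents (band 0–14 + band 60–74) = 171 + 885 = 1056; working-age = 849; ratio = 1056/849 × 100 = 124.4

124.4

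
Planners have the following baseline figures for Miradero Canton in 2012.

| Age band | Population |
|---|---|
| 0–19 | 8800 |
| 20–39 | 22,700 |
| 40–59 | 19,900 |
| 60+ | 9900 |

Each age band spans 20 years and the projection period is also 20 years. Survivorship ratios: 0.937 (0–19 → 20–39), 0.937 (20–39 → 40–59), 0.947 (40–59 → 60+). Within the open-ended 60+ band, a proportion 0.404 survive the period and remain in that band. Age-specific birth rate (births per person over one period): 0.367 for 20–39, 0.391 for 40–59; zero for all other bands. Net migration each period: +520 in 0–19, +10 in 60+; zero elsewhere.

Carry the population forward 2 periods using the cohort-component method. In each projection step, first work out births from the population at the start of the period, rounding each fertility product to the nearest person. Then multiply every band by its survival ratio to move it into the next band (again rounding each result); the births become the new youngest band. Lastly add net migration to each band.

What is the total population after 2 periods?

Numbering the groups 1..4 from youngest to oldest:
Period 1.
Births: 22700 * 0.367 = 8331, 19900 * 0.391 = 7781 → total 16112
Group 2: 8800 * 0.937 = 8246
Group 3: 22700 * 0.937 = 21270
Group 4: 19900 * 0.947 + 9900 * 0.404 = 18845 + 4000 = 22845
Net migration: Group 1 + 520 → 16632; Group 4 + 10 → 22855
End of period: [16632, 8246, 21270, 22855]
Period 2.
Births: 8246 * 0.367 = 3026, 21270 * 0.391 = 8317 → total 11343
Group 2: 16632 * 0.937 = 15584
Group 3: 8246 * 0.937 = 7727
Group 4: 21270 * 0.947 + 22855 * 0.404 = 20143 + 9233 = 29376
Net migration: Group 1 + 520 → 11863; Group 4 + 10 → 29386
End of period: [11863, 15584, 7727, 29386]
Total after period 2: 11863 + 15584 + 7727 + 29386 = 64560

64560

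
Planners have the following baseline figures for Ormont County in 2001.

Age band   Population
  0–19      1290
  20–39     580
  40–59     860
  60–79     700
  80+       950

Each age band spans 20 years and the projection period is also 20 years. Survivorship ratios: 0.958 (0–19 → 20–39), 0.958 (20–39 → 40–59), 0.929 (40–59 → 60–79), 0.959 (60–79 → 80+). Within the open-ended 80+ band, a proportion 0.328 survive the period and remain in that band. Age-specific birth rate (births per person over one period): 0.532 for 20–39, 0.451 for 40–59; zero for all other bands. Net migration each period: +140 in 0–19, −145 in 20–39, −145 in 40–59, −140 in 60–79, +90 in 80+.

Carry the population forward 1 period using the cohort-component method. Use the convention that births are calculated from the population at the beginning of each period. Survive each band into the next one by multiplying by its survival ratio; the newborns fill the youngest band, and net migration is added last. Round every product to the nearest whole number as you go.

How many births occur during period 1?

697

[period 1]
Births: 580 * 0.532 = 309 ; 860 * 0.451 = 388 → 697
20–39: 1290 * 0.958 = 1236
40–59: 580 * 0.958 = 556
60–79: 860 * 0.929 = 799
80+: 700 * 0.959 + 950 * 0.328 = 671 + 312 = 983
Net migration: 0–19 + 140 → 837; 20–39 − 145 → 1091; 40–59 − 145 → 411; 60–79 − 140 → 659; 80+ + 90 → 1073
→ [837, 1091, 411, 659, 1073]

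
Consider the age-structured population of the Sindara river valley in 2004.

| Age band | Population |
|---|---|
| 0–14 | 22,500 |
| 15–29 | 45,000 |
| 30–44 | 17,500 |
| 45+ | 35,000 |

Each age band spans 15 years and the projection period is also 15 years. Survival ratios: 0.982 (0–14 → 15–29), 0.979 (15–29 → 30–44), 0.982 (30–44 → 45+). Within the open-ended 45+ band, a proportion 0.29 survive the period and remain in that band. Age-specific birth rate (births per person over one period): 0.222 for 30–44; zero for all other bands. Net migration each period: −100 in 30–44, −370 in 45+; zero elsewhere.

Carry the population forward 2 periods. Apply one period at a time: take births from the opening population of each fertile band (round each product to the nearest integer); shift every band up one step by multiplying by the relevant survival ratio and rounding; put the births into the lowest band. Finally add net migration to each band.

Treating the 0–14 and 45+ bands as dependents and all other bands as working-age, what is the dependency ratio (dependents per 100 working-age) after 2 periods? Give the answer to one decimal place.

Call the groups 1 to 4, youngest first.
Period 1:
Births: 17500 × 0.222 = 3885
Group 2: 22500 × 0.982 = 22095
Group 3: 45000 × 0.979 = 44055
Group 4: 17500 × 0.982 + 35000 × 0.29 = 17185 + 10150 = 27335
Net migration: Group 3 − 100 → 43955; Group 4 − 370 → 26965
→ [3885, 22095, 43955, 26965]
Period 2:
Births: 43955 × 0.222 = 9758
Group 2: 3885 × 0.982 = 3815
Group 3: 22095 × 0.979 = 21631
Group 4: 43955 × 0.982 + 26965 × 0.29 = 43164 + 7820 = 50984
Net migration: Group 3 − 100 → 21531; Group 4 − 370 → 50614
→ [9758, 3815, 21531, 50614]
Dependents (band 0–14 + band 45+) = 9758 + 50614 = 60372; working-age = 25346; ratio = 60372/25346 × 100 = 238.2

238.2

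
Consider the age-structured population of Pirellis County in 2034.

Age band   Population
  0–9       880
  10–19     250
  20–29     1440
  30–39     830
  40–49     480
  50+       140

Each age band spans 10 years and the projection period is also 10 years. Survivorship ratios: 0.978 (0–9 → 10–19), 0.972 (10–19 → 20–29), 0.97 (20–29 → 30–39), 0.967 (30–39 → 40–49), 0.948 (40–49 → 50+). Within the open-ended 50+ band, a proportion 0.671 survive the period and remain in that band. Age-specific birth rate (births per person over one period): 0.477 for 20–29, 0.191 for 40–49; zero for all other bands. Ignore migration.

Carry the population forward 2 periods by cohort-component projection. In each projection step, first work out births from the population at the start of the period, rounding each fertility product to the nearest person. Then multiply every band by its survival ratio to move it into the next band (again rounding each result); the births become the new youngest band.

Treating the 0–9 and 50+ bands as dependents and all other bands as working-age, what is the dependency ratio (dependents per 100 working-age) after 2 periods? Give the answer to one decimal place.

43.9

Let band 1 be 0–9 through band 6 = 50+.
[period 1]
Births: 1440 * 0.477 = 687 ; 480 * 0.191 = 92 — total 779
Band 2: 880 * 0.978 = 861
Band 3: 250 * 0.972 = 243
Band 4: 1440 * 0.97 = 1397
Band 5: 830 * 0.967 = 803
Band 6: 480 * 0.948 + 140 * 0.671 = 455 + 94 = 549
Population now: 0–9=779, 10–19=861, 20–29=243, 30–39=1397, 40–49=803, 50+=549
[period 2]
Births: 243 * 0.477 = 116 ; 803 * 0.191 = 153 — total 269
Band 2: 779 * 0.978 = 762
Band 3: 861 * 0.972 = 837
Band 4: 243 * 0.97 = 236
Band 5: 1397 * 0.967 = 1351
Band 6: 803 * 0.948 + 549 * 0.671 = 761 + 368 = 1129
Population now: 0–9=269, 10–19=762, 20–29=837, 30–39=236, 40–49=1351, 50+=1129
Dependents (band 0–9 + band 50+) = 269 + 1129 = 1398; working-age = 3186; ratio = 1398/3186 × 100 = 43.9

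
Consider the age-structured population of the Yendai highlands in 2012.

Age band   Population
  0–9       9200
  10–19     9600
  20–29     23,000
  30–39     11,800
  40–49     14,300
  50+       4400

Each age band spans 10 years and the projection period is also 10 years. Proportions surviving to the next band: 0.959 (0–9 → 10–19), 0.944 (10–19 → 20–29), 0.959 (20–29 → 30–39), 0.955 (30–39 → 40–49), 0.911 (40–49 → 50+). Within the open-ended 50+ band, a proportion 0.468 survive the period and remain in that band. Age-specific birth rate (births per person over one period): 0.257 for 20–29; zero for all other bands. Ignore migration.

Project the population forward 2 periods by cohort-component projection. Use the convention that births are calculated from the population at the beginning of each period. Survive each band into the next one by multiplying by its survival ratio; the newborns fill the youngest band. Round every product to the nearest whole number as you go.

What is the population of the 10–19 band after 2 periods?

5669

Period 1.
Births: 23000 * 0.257 = 5911
10–19: 9200 * 0.959 = 8823
20–29: 9600 * 0.944 = 9062
30–39: 23000 * 0.959 = 22057
40–49: 11800 * 0.955 = 11269
50+: 14300 * 0.911 + 4400 * 0.468 = 13027 + 2059 = 15086
Giving 5911 / 8823 / 9062 / 22057 / 11269 / 15086.
Period 2.
Births: 9062 * 0.257 = 2329
10–19: 5911 * 0.959 = 5669
20–29: 8823 * 0.944 = 8329
30–39: 9062 * 0.959 = 8690
40–49: 22057 * 0.955 = 21064
50+: 11269 * 0.911 + 15086 * 0.468 = 10266 + 7060 = 17326
Giving 2329 / 5669 / 8329 / 8690 / 21064 / 17326.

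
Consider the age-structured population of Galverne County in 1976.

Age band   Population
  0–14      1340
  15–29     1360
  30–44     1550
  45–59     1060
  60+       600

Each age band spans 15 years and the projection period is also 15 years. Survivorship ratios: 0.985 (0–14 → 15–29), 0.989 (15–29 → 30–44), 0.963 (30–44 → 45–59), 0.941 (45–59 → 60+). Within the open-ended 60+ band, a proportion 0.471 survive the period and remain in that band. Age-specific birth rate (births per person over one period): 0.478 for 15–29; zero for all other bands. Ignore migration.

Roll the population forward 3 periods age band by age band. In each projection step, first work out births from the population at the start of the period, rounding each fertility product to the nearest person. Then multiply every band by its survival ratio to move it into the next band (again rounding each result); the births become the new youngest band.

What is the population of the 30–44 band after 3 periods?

633

— Period 1 —
Births: 1360 * 0.478 = 650
15–29: 1340 * 0.985 = 1320
30–44: 1360 * 0.989 = 1345
45–59: 1550 * 0.963 = 1493
60+: 1060 * 0.941 + 600 * 0.471 = 997 + 283 = 1280
End of period: [650, 1320, 1345, 1493, 1280]
— Period 2 —
Births: 1320 * 0.478 = 631
15–29: 650 * 0.985 = 640
30–44: 1320 * 0.989 = 1305
45–59: 1345 * 0.963 = 1295
60+: 1493 * 0.941 + 1280 * 0.471 = 1405 + 603 = 2008
End of period: [631, 640, 1305, 1295, 2008]
— Period 3 —
Births: 640 * 0.478 = 306
15–29: 631 * 0.985 = 622
30–44: 640 * 0.989 = 633
45–59: 1305 * 0.963 = 1257
60+: 1295 * 0.941 + 2008 * 0.471 = 1219 + 946 = 2165
End of period: [306, 622, 633, 1257, 2165]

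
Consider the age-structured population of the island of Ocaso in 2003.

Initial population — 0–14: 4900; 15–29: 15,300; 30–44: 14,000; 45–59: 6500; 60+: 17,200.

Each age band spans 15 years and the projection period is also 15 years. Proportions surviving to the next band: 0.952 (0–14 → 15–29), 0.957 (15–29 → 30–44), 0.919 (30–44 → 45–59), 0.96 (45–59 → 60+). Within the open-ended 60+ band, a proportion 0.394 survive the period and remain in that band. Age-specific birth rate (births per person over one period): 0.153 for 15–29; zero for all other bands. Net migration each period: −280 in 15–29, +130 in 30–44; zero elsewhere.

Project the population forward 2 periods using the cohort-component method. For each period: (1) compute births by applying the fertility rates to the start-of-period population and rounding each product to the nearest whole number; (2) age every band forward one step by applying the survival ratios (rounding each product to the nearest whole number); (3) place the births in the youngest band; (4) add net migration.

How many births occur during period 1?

2341

Period 1:
Births: 15300 * 0.153 = 2341
15–29: 4900 * 0.952 = 4665
30–44: 15300 * 0.957 = 14642
45–59: 14000 * 0.919 = 12866
60+: 6500 * 0.96 + 17200 * 0.394 = 6240 + 6777 = 13017
Net migration: 15–29 − 280 → 4385; 30–44 + 130 → 14772
End of period: [2341, 4385, 14772, 12866, 13017]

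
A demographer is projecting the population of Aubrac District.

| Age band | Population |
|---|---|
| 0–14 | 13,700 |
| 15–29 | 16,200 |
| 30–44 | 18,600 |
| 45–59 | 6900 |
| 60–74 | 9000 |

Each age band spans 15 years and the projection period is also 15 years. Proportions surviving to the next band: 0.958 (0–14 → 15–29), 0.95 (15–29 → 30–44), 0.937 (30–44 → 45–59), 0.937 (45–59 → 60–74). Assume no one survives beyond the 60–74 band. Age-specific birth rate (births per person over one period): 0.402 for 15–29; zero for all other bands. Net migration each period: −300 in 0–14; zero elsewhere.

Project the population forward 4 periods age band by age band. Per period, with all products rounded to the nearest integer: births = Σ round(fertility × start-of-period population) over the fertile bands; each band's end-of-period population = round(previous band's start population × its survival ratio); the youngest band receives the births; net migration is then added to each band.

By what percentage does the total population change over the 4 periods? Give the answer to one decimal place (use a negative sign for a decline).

Let band 1 be 0–14 through band 5 = 60–74.
Period 1:
Births: 16200 × 0.402 = 6512
Band 2: 13700 × 0.958 = 13125
Band 3: 16200 × 0.95 = 15390
Band 4: 18600 × 0.937 = 17428
Band 5: 6900 × 0.937 = 6465
Net migration: Band 1 − 300 → 6212
End of period: [6212, 13125, 15390, 17428, 6465]
Period 2:
Births: 13125 × 0.402 = 5276
Band 2: 6212 × 0.958 = 5951
Band 3: 13125 × 0.95 = 12469
Band 4: 15390 × 0.937 = 14420
Band 5: 17428 × 0.937 = 16330
Net migration: Band 1 − 300 → 4976
End of period: [4976, 5951, 12469, 14420, 16330]
Period 3:
Births: 5951 × 0.402 = 2392
Band 2: 4976 × 0.958 = 4767
Band 3: 5951 × 0.95 = 5653
Band 4: 12469 × 0.937 = 11683
Band 5: 14420 × 0.937 = 13512
Net migration: Band 1 − 300 → 2092
End of period: [2092, 4767, 5653, 11683, 13512]
Period 4:
Births: 4767 × 0.402 = 1916
Band 2: 2092 × 0.958 = 2004
Band 3: 4767 × 0.95 = 4529
Band 4: 5653 × 0.937 = 5297
Band 5: 11683 × 0.937 = 10947
Net migration: Band 1 − 300 → 1616
End of period: [1616, 2004, 4529, 5297, 10947]
Total: 64400 → 24393; change = -40007; percentage change = -62.1%

-62.1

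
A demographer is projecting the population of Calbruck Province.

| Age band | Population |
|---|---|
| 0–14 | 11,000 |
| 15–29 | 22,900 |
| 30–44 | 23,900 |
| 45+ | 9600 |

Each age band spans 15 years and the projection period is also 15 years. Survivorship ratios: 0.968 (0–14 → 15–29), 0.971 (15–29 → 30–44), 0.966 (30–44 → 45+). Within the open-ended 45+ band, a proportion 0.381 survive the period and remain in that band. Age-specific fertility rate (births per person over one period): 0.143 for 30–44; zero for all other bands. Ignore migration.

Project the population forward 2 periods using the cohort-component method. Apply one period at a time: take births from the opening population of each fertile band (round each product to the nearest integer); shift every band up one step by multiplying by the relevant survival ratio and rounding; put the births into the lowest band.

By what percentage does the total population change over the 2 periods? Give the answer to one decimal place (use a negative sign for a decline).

Let group 1 be 0–14 through group 4 = 45+.
Period 1:
Births: 23900 × 0.143 = 3418
Group 2: 11000 × 0.968 = 10648
Group 3: 22900 × 0.971 = 22236
Group 4: 23900 × 0.966 + 9600 × 0.381 = 23087 + 3658 = 26745
End of period: [3418, 10648, 22236, 26745]
Period 2:
Births: 22236 × 0.143 = 3180
Group 2: 3418 × 0.968 = 3309
Group 3: 10648 × 0.971 = 10339
Group 4: 22236 × 0.966 + 26745 × 0.381 = 21480 + 10190 = 31670
End of period: [3180, 3309, 10339, 31670]
Total: 67400 → 48498; change = -18902; percentage change = -28.0%

-28.0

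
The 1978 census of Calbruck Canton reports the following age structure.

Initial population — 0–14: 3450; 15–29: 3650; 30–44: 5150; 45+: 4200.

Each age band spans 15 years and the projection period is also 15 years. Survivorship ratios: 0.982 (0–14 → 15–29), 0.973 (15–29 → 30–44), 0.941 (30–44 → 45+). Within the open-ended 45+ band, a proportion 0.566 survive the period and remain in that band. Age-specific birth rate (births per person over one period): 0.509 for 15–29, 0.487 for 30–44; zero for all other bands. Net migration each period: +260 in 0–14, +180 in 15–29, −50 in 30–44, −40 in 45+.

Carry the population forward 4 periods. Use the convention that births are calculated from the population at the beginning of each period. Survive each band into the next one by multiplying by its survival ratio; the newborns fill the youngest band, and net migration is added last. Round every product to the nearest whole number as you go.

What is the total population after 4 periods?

Period 1:
Births: 3650 * 0.509 = 1858 ; 5150 * 0.487 = 2508 ⇒ total 4366
15–29: 3450 * 0.982 = 3388
30–44: 3650 * 0.973 = 3551
45+: 5150 * 0.941 + 4200 * 0.566 = 4846 + 2377 = 7223
Net migration: 0–14 + 260 → 4626; 15–29 + 180 → 3568; 30–44 − 50 → 3501; 45+ − 40 → 7183
Giving 4626 / 3568 / 3501 / 7183.
Period 2:
Births: 3568 * 0.509 = 1816 ; 3501 * 0.487 = 1705 ⇒ total 3521
15–29: 4626 * 0.982 = 4543
30–44: 3568 * 0.973 = 3472
45+: 3501 * 0.941 + 7183 * 0.566 = 3294 + 4066 = 7360
Net migration: 0–14 + 260 → 3781; 15–29 + 180 → 4723; 30–44 − 50 → 3422; 45+ − 40 → 7320
Giving 3781 / 4723 / 3422 / 7320.
Period 3:
Births: 4723 * 0.509 = 2404 ; 3422 * 0.487 = 1667 ⇒ total 4071
15–29: 3781 * 0.982 = 3713
30–44: 4723 * 0.973 = 4595
45+: 3422 * 0.941 + 7320 * 0.566 = 3220 + 4143 = 7363
Net migration: 0–14 + 260 → 4331; 15–29 + 180 → 3893; 30–44 − 50 → 4545; 45+ − 40 → 7323
Giving 4331 / 3893 / 4545 / 7323.
Period 4:
Births: 3893 * 0.509 = 1982 ; 4545 * 0.487 = 2213 ⇒ total 4195
15–29: 4331 * 0.982 = 4253
30–44: 3893 * 0.973 = 3788
45+: 4545 * 0.941 + 7323 * 0.566 = 4277 + 4145 = 8422
Net migration: 0–14 + 260 → 4455; 15–29 + 180 → 4433; 30–44 − 50 → 3738; 45+ − 40 → 8382
Giving 4455 / 4433 / 3738 / 8382.
Total after period 4: 4455 + 4433 + 3738 + 8382 = 21008

21008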